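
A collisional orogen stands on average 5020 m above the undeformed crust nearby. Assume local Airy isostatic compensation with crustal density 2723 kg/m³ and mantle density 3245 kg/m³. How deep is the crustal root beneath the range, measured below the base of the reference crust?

In Airy isostatic equilibrium: the weight of the topography is balanced by the buoyancy of the root, ρ_c h = (ρ_m − ρ_c) r.
r = h · ρ_c / (ρ_m − ρ_c) = 5020 m × 2723 / (3245 − 2723) = 26200 m.

26200 m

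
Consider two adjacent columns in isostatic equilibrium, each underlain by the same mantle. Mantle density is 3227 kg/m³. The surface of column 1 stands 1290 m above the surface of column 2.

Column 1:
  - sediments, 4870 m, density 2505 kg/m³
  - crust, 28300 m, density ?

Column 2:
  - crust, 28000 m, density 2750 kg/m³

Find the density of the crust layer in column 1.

2730 kg/m³

Take the compensation level at the base of the deeper column (depth z_c below the surface of column 1) and equate Σ ρ_i t_i down to z_c; mantle fills any gap and the z_c terms cancel.
Column 1: 4870×2505 + 28300×ρ + (z_c − 33170)×3227
Column 2: 1290×0 + 28000×2750 + (z_c − 1290 − 28000)×3227
The z_c×3227 term appears on both sides and cancels. Collect the known terms of each column as K = Σ(ρt)_known − 3227 × (depth of known layers): K_1 = 12199350 − 3227×33170 = −94840240; K_2 = 77000000 − 3227×(1290 + 28000) = −17518830.
Balance: K_1 + 28300×ρ = K_2, so ρ = (K_2 − K_1)/28300 = 77321400/28300 = 2730 kg/m³.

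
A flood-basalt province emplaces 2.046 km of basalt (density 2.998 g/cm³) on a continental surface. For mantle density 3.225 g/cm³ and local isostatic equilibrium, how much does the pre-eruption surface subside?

1.9 km

Subaerial loading: s = t ρ_load / ρ_m.
s = 2.046 km × 2.998/3.225 = 1.9 km.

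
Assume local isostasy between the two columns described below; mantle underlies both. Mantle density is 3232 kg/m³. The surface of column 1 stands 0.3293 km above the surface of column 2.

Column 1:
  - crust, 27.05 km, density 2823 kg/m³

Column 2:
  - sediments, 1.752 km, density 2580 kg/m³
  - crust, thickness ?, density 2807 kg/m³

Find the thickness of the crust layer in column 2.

Take the compensation level at the base of the deeper column (depth z_c below the surface of column 1) and equate Σ ρ_i t_i down to z_c; mantle fills any gap and the z_c terms cancel.
Column 1: 27.05×2823 + (z_c − 27.05)×3232
Column 2: 0.3293×0 + 1.752×2580 + x×2807 + (z_c − 0.3293 − 1.752 − x)×3232
The z_c×3232 term appears on both sides and cancels. Collect the known terms of each column as K = Σ(ρt)_known − 3232 × (depth of known layers): K_1 = 76362.15 − 3232×27.05 = −11063.45; K_2 = 4520.16 − 3232×(0.3293 + 1.752) = −2206.6016.
Balance: K_1 = K_2 − x×(3232 − 2807), so x = (K_2 − K_1)/(3232 − 2807) = 8856.85/425 = 20.8 km.

20.8 km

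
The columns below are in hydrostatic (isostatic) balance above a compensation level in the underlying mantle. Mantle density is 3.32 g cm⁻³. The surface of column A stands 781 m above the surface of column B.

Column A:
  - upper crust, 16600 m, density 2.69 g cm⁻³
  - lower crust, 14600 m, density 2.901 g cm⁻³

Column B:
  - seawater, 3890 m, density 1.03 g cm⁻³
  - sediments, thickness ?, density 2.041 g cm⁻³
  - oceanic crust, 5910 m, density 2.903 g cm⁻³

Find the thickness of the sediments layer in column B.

2040 m

Take the compensation level at the base of the deeper column (depth z_c below the surface of column A) and equate Σ ρ_i t_i down to z_c; mantle fills any gap and the z_c terms cancel.
Column A: 16600×2.69 + 14600×2.901 + (z_c − 31200)×3.32
Column B: 781×0 + 3890×1.03 + x×2.041 + 5910×2.903 + (z_c − 781 − 9800 − x)×3.32
The z_c×3.32 term appears on both sides and cancels. Collect the known terms of each column as K = Σ(ρt)_known − 3.32 × (depth of known layers): K_A = 87008.6 − 3.32×31200 = −16575.4; K_B = 21163.43 − 3.32×(781 + 9800) = −13965.49.
Balance: K_A = K_B − x×(3.32 − 2.041), so x = (K_B − K_A)/(3.32 − 2.041) = 2609.91/1.279 = 2040 m.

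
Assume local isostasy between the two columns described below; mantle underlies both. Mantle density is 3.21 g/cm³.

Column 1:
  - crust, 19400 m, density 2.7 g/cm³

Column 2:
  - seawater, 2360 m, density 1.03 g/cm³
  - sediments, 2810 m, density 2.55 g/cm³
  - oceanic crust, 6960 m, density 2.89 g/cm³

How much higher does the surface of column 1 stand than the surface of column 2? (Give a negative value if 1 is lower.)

208 m

For any compensation level in the mantle, the mantle terms cancel and isostasy reduces to e = (Σt_1 − Σt_2) − (Σ(ρt)_1 − Σ(ρt)_2) / ρ_m.
Σt_1 = 19400 m; Σt_2 = 12130 m; Σ(ρt)_1 = 52380; Σ(ρt)_2 = 29710.7 (in m·g/cm³).
e = (19400 − 12130) − (52380 − 29710.7) / 3.21 = 208 m.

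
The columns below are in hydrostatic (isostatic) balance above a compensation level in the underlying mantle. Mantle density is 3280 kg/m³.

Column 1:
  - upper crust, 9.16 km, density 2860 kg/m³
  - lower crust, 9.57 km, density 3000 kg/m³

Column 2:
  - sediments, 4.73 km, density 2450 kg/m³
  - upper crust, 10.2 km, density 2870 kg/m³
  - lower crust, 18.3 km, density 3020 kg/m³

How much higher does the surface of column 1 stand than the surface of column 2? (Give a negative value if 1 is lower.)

−1.93 km

For any compensation level in the mantle, the mantle terms cancel and isostasy reduces to e = (Σt_1 − Σt_2) − (Σ(ρt)_1 − Σ(ρt)_2) / ρ_m.
Σt_1 = 18.73 km; Σt_2 = 33.23 km; Σ(ρt)_1 = 54907.6; Σ(ρt)_2 = 96128.5 (in km·kg/m³).
e = (18.73 − 33.23) − (54907.6 − 96128.5) / 3280 = −1.93 km.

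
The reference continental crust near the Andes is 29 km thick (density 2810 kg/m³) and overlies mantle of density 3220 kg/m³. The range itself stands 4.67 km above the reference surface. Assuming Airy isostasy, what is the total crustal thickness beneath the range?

Root depth r = h ρ_c / (ρ_m − ρ_c) = 4.67 km × 2810 / 410 = 32.01 km.
Total thickness = T + h + r = 29 km + 4.67 km + 32.01 km = 65.7 km.

65.7 km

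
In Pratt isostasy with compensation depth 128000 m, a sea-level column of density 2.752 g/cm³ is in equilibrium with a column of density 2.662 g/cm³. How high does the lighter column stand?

ρ_ref D = ρ (D + h) → h = D (ρ_ref − ρ)/ρ.
h = 128000 m × (2.752 − 2.662)/2.662 = 4330 m.

4330 m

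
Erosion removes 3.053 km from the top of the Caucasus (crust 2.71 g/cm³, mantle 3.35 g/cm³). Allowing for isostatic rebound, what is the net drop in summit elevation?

0.583 km

Rebound u = e ρ_c/ρ_m = 3.053 km × 2.71/3.35 = 2.47 km.
Net surface drop = e − u = 3.053 km − 2.47 km = e (ρ_m − ρ_c)/ρ_m = 0.583 km.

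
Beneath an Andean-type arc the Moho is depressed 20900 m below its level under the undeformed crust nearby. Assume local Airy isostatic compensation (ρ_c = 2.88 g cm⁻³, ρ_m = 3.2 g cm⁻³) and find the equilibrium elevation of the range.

For local isostatic compensation: ρ_c h = (ρ_m − ρ_c) r.
h = r (ρ_m − ρ_c) / ρ_c = 20900 m × (3.2 − 2.88) / 2.88 = 2320 m.

2320 m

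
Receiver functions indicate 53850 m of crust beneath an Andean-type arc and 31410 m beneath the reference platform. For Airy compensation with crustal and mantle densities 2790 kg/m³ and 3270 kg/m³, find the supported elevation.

3290 m

Excess crust Δ = 53850 m − 31410 m = 22440 m, split between elevation h and root r with h + r = Δ.
Airy balance ρ_c h = (ρ_m − ρ_c) r gives r = h ρ_c/(ρ_m − ρ_c), so h (1 + ρ_c/(ρ_m − ρ_c)) = Δ, i.e. h = Δ (ρ_m − ρ_c)/ρ_m.
h = 22440 m × 480/3270 = 3290 m.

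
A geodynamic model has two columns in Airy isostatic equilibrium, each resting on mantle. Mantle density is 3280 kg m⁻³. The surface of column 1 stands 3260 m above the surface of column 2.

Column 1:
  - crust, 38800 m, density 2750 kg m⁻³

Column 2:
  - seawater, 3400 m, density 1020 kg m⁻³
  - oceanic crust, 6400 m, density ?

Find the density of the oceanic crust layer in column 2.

2940 kg m⁻³

Take the compensation level at the base of the deeper column (depth z_c below the surface of column 1) and equate Σ ρ_i t_i down to z_c; mantle fills any gap and the z_c terms cancel.
Column 1: 38800×2750 + (z_c − 38800)×3280
Column 2: 3260×0 + 3400×1020 + 6400×ρ + (z_c − 3260 − 9800)×3280
The z_c×3280 term appears on both sides and cancels. Collect the known terms of each column as K = Σ(ρt)_known − 3280 × (depth of known layers): K_1 = 106700000 − 3280×38800 = −20564000; K_2 = 3468000 − 3280×(3260 + 9800) = −39368800.
Balance: K_1 = K_2 + 6400×ρ, so ρ = (K_1 − K_2)/6400 = 18804800/6400 = 2940 kg m⁻³.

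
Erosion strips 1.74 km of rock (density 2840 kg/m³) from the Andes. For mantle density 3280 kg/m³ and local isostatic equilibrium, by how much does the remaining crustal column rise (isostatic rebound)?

Unloading: uplift u = e ρ_c/ρ_m = 1.74 km × 2840/3280 = 1.51 km.

1.51 km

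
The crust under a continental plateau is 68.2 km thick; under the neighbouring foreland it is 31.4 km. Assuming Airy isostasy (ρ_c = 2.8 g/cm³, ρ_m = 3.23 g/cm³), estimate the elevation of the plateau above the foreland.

Excess crust Δ = 68.2 km − 31.4 km = 36.8 km, split between elevation h and root r with h + r = Δ.
Airy balance ρ_c h = (ρ_m − ρ_c) r gives r = h ρ_c/(ρ_m − ρ_c), so h (1 + ρ_c/(ρ_m − ρ_c)) = Δ, i.e. h = Δ (ρ_m − ρ_c)/ρ_m.
h = 36.8 km × 0.43/3.23 = 4.9 km.

4.9 km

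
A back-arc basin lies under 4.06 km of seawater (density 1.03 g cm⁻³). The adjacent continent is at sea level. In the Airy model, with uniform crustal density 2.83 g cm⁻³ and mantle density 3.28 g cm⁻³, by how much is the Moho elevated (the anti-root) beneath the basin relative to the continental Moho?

Balancing pressure at the compensation depth: replacing crust with seawater at the top is compensated by replacing crust with mantle at the base: d (ρ_c − ρ_w) = a (ρ_m − ρ_c).
a = d (ρ_c − ρ_w)/(ρ_m − ρ_c) = 4.06 km × 1.8/0.45 = 16.2 km.

16.2 km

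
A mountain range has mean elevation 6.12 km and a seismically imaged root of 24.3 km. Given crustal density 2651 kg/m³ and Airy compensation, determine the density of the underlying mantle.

3320 kg/m³

Airy balance: ρ_c h = (ρ_m − ρ_c) r → ρ_m = ρ_c (1 + h/r).
ρ_m = 2651 × (1 + 6.12 km/24.3 km) = 3320 kg/m³.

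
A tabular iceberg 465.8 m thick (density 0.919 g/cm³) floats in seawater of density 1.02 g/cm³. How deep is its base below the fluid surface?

420 m

Draft d = t ρ_obj/ρ_fluid = 465.8 m × 0.919/1.02 = 420 m.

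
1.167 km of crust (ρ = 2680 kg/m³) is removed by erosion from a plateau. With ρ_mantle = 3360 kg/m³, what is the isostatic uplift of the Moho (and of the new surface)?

Unloading: uplift u = e ρ_c/ρ_m = 1.167 km × 2680/3360 = 0.931 km.

0.931 km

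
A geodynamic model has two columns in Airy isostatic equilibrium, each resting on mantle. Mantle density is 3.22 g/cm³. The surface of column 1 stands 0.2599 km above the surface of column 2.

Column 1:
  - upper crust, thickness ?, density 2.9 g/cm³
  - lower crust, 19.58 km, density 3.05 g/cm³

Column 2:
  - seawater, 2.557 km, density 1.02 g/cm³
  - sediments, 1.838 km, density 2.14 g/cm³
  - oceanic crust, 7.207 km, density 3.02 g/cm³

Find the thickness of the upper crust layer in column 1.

Take the compensation level at the base of the deeper column (depth z_c below the surface of column 1) and equate Σ ρ_i t_i down to z_c; mantle fills any gap and the z_c terms cancel.
Column 1: x×2.9 + 19.58×3.05 + (z_c − 19.58 − x)×3.22
Column 2: 0.2599×0 + 2.557×1.02 + 1.838×2.14 + 7.207×3.02 + (z_c − 0.2599 − 11.602)×3.22
The z_c×3.22 term appears on both sides and cancels. Collect the known terms of each column as K = Σ(ρt)_known − 3.22 × (depth of known layers): K_1 = 59.719 − 3.22×19.58 = −3.3286; K_2 = 28.3066 − 3.22×(0.2599 + 11.602) = −9.888718.
Balance: K_1 − x×(3.22 − 2.9) = K_2, so x = (K_1 − K_2)/(3.22 − 2.9) = 6.56012/0.32 = 20.5 km.

20.5 km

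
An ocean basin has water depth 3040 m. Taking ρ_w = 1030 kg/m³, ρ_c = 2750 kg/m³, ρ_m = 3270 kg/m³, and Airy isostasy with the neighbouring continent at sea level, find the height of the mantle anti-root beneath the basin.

For local isostatic compensation: replacing crust with seawater at the top is compensated by replacing crust with mantle at the base: d (ρ_c − ρ_w) = a (ρ_m − ρ_c).
a = d (ρ_c − ρ_w)/(ρ_m − ρ_c) = 3040 m × 1720/520 = 10100 m.

10100 m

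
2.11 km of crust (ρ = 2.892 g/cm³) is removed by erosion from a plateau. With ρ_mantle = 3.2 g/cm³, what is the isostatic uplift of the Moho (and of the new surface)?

1.91 km

Unloading: uplift u = e ρ_c/ρ_m = 2.11 km × 2.892/3.2 = 1.91 km.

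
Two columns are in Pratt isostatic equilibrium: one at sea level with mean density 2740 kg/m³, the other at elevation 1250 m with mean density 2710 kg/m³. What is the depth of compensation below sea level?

113000 m

ρ_ref D = ρ (D + h) → D (ρ_ref − ρ) = ρ h.
D = ρ h/(ρ_ref − ρ) = 2710 × 1250 m/(2740 − 2710) = 113000 m.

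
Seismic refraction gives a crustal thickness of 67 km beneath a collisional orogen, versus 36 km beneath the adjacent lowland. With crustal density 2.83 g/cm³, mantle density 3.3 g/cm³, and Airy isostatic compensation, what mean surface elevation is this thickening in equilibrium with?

4.42 km

Excess crust Δ = 67 km − 36 km = 31 km, split between elevation h and root r with h + r = Δ.
Airy balance ρ_c h = (ρ_m − ρ_c) r gives r = h ρ_c/(ρ_m − ρ_c), so h (1 + ρ_c/(ρ_m − ρ_c)) = Δ, i.e. h = Δ (ρ_m − ρ_c)/ρ_m.
h = 31 km × 0.47/3.3 = 4.42 km.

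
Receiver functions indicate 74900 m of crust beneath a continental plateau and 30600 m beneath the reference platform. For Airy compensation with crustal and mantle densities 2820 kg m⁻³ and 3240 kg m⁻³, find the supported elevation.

Excess crust Δ = 74900 m − 30600 m = 44300 m, split between elevation h and root r with h + r = Δ.
Airy balance ρ_c h = (ρ_m − ρ_c) r gives r = h ρ_c/(ρ_m − ρ_c), so h (1 + ρ_c/(ρ_m − ρ_c)) = Δ, i.e. h = Δ (ρ_m − ρ_c)/ρ_m.
h = 44300 m × 420/3240 = 5740 m.

5740 m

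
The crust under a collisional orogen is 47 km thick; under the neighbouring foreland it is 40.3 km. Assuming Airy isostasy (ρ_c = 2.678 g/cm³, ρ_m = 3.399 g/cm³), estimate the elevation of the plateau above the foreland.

1.42 km

Excess crust Δ = 47 km − 40.3 km = 6.7 km, split between elevation h and root r with h + r = Δ.
Airy balance ρ_c h = (ρ_m − ρ_c) r gives r = h ρ_c/(ρ_m − ρ_c), so h (1 + ρ_c/(ρ_m − ρ_c)) = Δ, i.e. h = Δ (ρ_m − ρ_c)/ρ_m.
h = 6.7 km × 0.721/3.399 = 1.42 km.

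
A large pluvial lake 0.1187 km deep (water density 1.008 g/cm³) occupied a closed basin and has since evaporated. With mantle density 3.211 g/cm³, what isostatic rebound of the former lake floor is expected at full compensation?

u = d ρ_w/ρ_m = 0.1187 km × 1.008/3.211 = 0.0373 km.

0.0373 km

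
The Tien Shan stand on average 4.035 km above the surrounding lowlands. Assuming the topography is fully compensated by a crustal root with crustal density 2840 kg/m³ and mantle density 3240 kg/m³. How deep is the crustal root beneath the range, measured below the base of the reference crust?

28.6 km

By Archimedes' principle applied to the lithosphere: the weight of the topography is balanced by the buoyancy of the root, ρ_c h = (ρ_m − ρ_c) r.
r = h · ρ_c / (ρ_m − ρ_c) = 4.035 km × 2840 / (3240 − 2840) = 28.6 km.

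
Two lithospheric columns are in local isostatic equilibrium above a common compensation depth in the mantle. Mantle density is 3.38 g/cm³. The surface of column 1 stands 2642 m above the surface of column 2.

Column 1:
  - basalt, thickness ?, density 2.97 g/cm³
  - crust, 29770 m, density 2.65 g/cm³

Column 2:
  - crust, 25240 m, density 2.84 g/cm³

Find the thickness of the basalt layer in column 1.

2020 m

Take the compensation level at the base of the deeper column (depth z_c below the surface of column 1) and equate Σ ρ_i t_i down to z_c; mantle fills any gap and the z_c terms cancel.
Column 1: x×2.97 + 29770×2.65 + (z_c − 29770 − x)×3.38
Column 2: 2642×0 + 25240×2.84 + (z_c − 2642 − 25240)×3.38
The z_c×3.38 term appears on both sides and cancels. Collect the known terms of each column as K = Σ(ρt)_known − 3.38 × (depth of known layers): K_1 = 78890.5 − 3.38×29770 = −21732.1; K_2 = 71681.6 − 3.38×(2642 + 25240) = −22559.56.
Balance: K_1 − x×(3.38 − 2.97) = K_2, so x = (K_1 − K_2)/(3.38 − 2.97) = 827.46/0.41 = 2020 m.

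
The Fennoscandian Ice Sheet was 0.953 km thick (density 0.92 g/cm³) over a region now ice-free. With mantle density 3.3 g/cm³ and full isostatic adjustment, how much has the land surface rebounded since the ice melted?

0.266 km

Removing the load lets mantle flow back in; uplift u satisfies ρ_ice t = ρ_m u.
u = t ρ_ice/ρ_m = 0.953 km × 0.92/3.3 = 0.266 km.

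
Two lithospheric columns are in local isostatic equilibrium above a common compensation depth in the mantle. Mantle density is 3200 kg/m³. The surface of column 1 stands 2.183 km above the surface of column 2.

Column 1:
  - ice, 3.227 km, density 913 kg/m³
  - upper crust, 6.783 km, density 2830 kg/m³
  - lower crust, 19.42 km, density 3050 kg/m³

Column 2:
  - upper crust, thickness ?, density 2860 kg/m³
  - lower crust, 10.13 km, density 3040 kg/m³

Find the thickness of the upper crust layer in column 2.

Take the compensation level at the base of the deeper column (depth z_c below the surface of column 1) and equate Σ ρ_i t_i down to z_c; mantle fills any gap and the z_c terms cancel.
Column 1: 3.227×913 + 6.783×2830 + 19.42×3050 + (z_c − 29.43)×3200
Column 2: 2.183×0 + x×2860 + 10.13×3040 + (z_c − 2.183 − 10.13 − x)×3200
The z_c×3200 term appears on both sides and cancels. Collect the known terms of each column as K = Σ(ρt)_known − 3200 × (depth of known layers): K_1 = 81373.141 − 3200×29.43 = −12802.859; K_2 = 30795.2 − 3200×(2.183 + 10.13) = −8606.4.
Balance: K_1 = K_2 − x×(3200 − 2860), so x = (K_2 − K_1)/(3200 − 2860) = 4196.46/340 = 12.3 km.

12.3 km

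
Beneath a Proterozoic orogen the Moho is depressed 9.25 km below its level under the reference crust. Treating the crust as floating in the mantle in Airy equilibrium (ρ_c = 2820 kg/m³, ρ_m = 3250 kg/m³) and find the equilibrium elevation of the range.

1.41 km

Isostatic balance requires: ρ_c h = (ρ_m − ρ_c) r.
h = r (ρ_m − ρ_c) / ρ_c = 9.25 km × (3250 − 2820) / 2820 = 1.41 km.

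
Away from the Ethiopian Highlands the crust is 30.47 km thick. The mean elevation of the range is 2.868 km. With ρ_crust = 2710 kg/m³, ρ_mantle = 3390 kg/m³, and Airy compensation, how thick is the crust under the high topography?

44.8 km

Root depth r = h ρ_c / (ρ_m − ρ_c) = 2.868 km × 2710 / 680 = 11.43 km.
Total thickness = T + h + r = 30.47 km + 2.868 km + 11.43 km = 44.8 km.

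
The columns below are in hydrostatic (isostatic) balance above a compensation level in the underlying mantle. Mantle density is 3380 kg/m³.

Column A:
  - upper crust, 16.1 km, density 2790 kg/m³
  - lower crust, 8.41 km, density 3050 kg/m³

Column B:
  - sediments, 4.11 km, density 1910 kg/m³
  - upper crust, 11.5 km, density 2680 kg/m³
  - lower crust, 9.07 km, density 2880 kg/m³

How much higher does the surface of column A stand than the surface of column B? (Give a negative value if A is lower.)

−1.88 km

For any compensation level in the mantle, the mantle terms cancel and isostasy reduces to e = (Σt_A − Σt_B) − (Σ(ρt)_A − Σ(ρt)_B) / ρ_m.
Σt_A = 24.51 km; Σt_B = 24.68 km; Σ(ρt)_A = 70569.5; Σ(ρt)_B = 64791.7 (in km·kg/m³).
e = (24.51 − 24.68) − (70569.5 − 64791.7) / 3380 = −1.88 km.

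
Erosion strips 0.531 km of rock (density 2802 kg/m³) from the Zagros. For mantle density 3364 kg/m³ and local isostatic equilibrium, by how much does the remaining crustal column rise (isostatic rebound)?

0.442 km

Unloading: uplift u = e ρ_c/ρ_m = 0.531 km × 2802/3364 = 0.442 km.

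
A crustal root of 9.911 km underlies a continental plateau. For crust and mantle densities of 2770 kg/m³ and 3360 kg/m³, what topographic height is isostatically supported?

Isostatic balance requires: ρ_c h = (ρ_m − ρ_c) r.
h = r (ρ_m − ρ_c) / ρ_c = 9.911 km × (3360 − 2770) / 2770 = 2.11 km.

2.11 km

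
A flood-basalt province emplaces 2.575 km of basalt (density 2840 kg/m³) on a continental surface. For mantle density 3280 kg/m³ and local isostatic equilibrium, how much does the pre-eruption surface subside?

Subaerial loading: s = t ρ_load / ρ_m.
s = 2.575 km × 2840/3280 = 2.23 km.

2.23 km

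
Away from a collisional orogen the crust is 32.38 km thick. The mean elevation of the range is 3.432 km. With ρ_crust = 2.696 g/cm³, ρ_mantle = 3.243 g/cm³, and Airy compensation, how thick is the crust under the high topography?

Root depth r = h ρ_c / (ρ_m − ρ_c) = 3.432 km × 2.696 / 0.547 = 16.92 km.
Total thickness = T + h + r = 32.38 km + 3.432 km + 16.92 km = 52.7 km.

52.7 km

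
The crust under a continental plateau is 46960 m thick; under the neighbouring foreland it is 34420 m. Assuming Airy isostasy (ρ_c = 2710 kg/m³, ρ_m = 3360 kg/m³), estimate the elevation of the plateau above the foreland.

Excess crust Δ = 46960 m − 34420 m = 12540 m, split between elevation h and root r with h + r = Δ.
Airy balance ρ_c h = (ρ_m − ρ_c) r gives r = h ρ_c/(ρ_m − ρ_c), so h (1 + ρ_c/(ρ_m − ρ_c)) = Δ, i.e. h = Δ (ρ_m − ρ_c)/ρ_m.
h = 12540 m × 650/3360 = 2430 m.

2430 m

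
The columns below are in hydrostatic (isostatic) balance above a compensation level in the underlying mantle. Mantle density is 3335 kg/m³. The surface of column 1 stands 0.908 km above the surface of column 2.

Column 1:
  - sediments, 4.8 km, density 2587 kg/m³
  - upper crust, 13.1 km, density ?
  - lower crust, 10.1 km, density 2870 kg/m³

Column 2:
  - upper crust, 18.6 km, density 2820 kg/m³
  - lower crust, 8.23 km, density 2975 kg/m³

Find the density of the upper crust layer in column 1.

2780 kg/m³

Take the compensation level at the base of the deeper column (depth z_c below the surface of column 1) and equate Σ ρ_i t_i down to z_c; mantle fills any gap and the z_c terms cancel.
Column 1: 4.8×2587 + 13.1×ρ + 10.1×2870 + (z_c − 28)×3335
Column 2: 0.908×0 + 18.6×2820 + 8.23×2975 + (z_c − 0.908 − 26.83)×3335
The z_c×3335 term appears on both sides and cancels. Collect the known terms of each column as K = Σ(ρt)_known − 3335 × (depth of known layers): K_1 = 41404.6 − 3335×28 = −51975.4; K_2 = 76936.25 − 3335×(0.908 + 26.83) = −15569.98.
Balance: K_1 + 13.1×ρ = K_2, so ρ = (K_2 − K_1)/13.1 = 36405.4/13.1 = 2780 kg/m³.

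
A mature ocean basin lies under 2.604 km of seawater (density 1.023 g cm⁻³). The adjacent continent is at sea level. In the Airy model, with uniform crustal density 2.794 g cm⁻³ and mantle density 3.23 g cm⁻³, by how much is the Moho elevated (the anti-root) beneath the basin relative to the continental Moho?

By Archimedes' principle applied to the lithosphere: replacing crust with seawater at the top is compensated by replacing crust with mantle at the base: d (ρ_c − ρ_w) = a (ρ_m − ρ_c).
a = d (ρ_c − ρ_w)/(ρ_m − ρ_c) = 2.604 km × 1.771/0.436 = 10.6 km.

10.6 km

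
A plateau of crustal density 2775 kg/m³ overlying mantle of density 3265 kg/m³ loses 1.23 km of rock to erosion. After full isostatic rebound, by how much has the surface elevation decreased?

0.185 km

Rebound u = e ρ_c/ρ_m = 1.23 km × 2775/3265 = 1.045 km.
Net surface drop = e − u = 1.23 km − 1.045 km = e (ρ_m − ρ_c)/ρ_m = 0.185 km.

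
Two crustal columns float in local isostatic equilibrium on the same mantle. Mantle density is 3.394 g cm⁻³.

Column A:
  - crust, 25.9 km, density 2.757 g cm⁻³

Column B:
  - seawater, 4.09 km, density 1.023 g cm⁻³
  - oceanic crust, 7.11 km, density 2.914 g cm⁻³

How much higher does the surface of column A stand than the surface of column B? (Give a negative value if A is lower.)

For any compensation level in the mantle, the mantle terms cancel and isostasy reduces to e = (Σt_A − Σt_B) − (Σ(ρt)_A − Σ(ρt)_B) / ρ_m.
Σt_A = 25.9 km; Σt_B = 11.2 km; Σ(ρt)_A = 71.4063; Σ(ρt)_B = 24.90261 (in km·g cm⁻³).
e = (25.9 − 11.2) − (71.4063 − 24.90261) / 3.394 = 0.998 km.

0.998 km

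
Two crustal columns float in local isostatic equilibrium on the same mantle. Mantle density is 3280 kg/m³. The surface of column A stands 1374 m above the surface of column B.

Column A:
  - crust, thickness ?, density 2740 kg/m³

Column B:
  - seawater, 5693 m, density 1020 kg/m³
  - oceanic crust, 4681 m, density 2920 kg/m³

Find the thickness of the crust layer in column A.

Take the compensation level at the base of the deeper column (depth z_c below the surface of column A) and equate Σ ρ_i t_i down to z_c; mantle fills any gap and the z_c terms cancel.
Column A: x×2740 + (z_c − 0 − x)×3280
Column B: 1374×0 + 5693×1020 + 4681×2920 + (z_c − 1374 − 10374)×3280
The z_c×3280 term appears on both sides and cancels. Collect the known terms of each column as K = Σ(ρt)_known − 3280 × (depth of known layers): K_A = 0 − 3280×0 = 0; K_B = 19475380 − 3280×(1374 + 10374) = −19058060.
Balance: K_A − x×(3280 − 2740) = K_B, so x = (K_A − K_B)/(3280 − 2740) = 19058100/540 = 35300 m.

35300 m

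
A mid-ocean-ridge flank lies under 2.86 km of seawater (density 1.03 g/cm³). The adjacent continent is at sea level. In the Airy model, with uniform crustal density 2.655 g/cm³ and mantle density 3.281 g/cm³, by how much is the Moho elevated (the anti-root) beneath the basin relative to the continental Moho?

Isostatic balance requires: replacing crust with seawater at the top is compensated by replacing crust with mantle at the base: d (ρ_c − ρ_w) = a (ρ_m − ρ_c).
a = d (ρ_c − ρ_w)/(ρ_m − ρ_c) = 2.86 km × 1.625/0.626 = 7.42 km.

7.42 km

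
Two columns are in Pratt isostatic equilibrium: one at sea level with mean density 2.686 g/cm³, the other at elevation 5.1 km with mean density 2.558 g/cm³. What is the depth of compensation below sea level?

ρ_ref D = ρ (D + h) → D (ρ_ref − ρ) = ρ h.
D = ρ h/(ρ_ref − ρ) = 2.558 × 5.1 km/(2.686 − 2.558) = 102 km.

102 km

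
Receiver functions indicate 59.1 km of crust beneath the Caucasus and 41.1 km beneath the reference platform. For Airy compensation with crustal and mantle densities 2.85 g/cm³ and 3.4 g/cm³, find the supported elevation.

Excess crust Δ = 59.1 km − 41.1 km = 18 km, split between elevation h and root r with h + r = Δ.
Airy balance ρ_c h = (ρ_m − ρ_c) r gives r = h ρ_c/(ρ_m − ρ_c), so h (1 + ρ_c/(ρ_m − ρ_c)) = Δ, i.e. h = Δ (ρ_m − ρ_c)/ρ_m.
h = 18 km × 0.55/3.4 = 2.91 km.

2.91 km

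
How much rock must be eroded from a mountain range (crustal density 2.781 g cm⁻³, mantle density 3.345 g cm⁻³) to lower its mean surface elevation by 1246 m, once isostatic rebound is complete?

Net drop Δ = e − u = e − e ρ_c/ρ_m = e (ρ_m − ρ_c)/ρ_m.
e = Δ ρ_m/(ρ_m − ρ_c) = 1246 m × 3.345/0.564 = 7390 m.

7390 m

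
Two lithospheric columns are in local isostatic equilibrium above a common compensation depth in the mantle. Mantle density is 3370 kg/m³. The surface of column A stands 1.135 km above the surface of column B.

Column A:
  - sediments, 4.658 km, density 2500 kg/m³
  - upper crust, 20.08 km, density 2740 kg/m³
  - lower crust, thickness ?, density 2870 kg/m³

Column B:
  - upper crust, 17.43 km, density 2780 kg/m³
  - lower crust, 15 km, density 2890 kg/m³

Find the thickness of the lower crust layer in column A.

9.21 km

Take the compensation level at the base of the deeper column (depth z_c below the surface of column A) and equate Σ ρ_i t_i down to z_c; mantle fills any gap and the z_c terms cancel.
Column A: 4.658×2500 + 20.08×2740 + x×2870 + (z_c − 24.738 − x)×3370
Column B: 1.135×0 + 17.43×2780 + 15×2890 + (z_c − 1.135 − 32.43)×3370
The z_c×3370 term appears on both sides and cancels. Collect the known terms of each column as K = Σ(ρt)_known − 3370 × (depth of known layers): K_A = 66664.2 − 3370×24.738 = −16702.86; K_B = 91805.4 − 3370×(1.135 + 32.43) = −21308.65.
Balance: K_A − x×(3370 − 2870) = K_B, so x = (K_A − K_B)/(3370 − 2870) = 4605.79/500 = 9.21 km.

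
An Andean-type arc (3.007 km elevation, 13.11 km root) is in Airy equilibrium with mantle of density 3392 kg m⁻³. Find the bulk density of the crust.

ρ_c h = (ρ_m − ρ_c) r → ρ_c (h + r) = ρ_m r → ρ_c = ρ_m r / (h + r).
ρ_c = 3392 × 13.11 km / (3.007 km + 13.11 km) = 2760 kg m⁻³.

2760 kg m⁻³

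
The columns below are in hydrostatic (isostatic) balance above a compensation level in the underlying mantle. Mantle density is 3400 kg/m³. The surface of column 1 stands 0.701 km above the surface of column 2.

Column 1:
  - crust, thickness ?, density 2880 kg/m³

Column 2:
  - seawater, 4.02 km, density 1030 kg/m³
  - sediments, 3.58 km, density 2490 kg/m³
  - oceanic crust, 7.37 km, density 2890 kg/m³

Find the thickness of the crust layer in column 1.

36.4 km

Take the compensation level at the base of the deeper column (depth z_c below the surface of column 1) and equate Σ ρ_i t_i down to z_c; mantle fills any gap and the z_c terms cancel.
Column 1: x×2880 + (z_c − 0 − x)×3400
Column 2: 0.701×0 + 4.02×1030 + 3.58×2490 + 7.37×2890 + (z_c − 0.701 − 14.97)×3400
The z_c×3400 term appears on both sides and cancels. Collect the known terms of each column as K = Σ(ρt)_known − 3400 × (depth of known layers): K_1 = 0 − 3400×0 = 0; K_2 = 34354.1 − 3400×(0.701 + 14.97) = −18927.3.
Balance: K_1 − x×(3400 − 2880) = K_2, so x = (K_1 − K_2)/(3400 − 2880) = 18927.3/520 = 36.4 km.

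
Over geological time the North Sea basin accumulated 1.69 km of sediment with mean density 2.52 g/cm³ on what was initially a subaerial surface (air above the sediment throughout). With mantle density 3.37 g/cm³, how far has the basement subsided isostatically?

Subaerial load: s = t ρ_sed / ρ_m = 1.69 km × 2.52/3.37 = 1.26 km.

1.26 km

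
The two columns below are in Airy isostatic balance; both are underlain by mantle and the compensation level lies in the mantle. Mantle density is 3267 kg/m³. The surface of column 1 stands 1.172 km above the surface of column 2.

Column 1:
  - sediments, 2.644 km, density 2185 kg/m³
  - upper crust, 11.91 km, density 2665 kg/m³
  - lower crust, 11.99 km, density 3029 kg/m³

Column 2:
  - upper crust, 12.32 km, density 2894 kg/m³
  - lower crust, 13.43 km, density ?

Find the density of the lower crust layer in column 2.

Take the compensation level at the base of the deeper column (depth z_c below the surface of column 1) and equate Σ ρ_i t_i down to z_c; mantle fills any gap and the z_c terms cancel.
Column 1: 2.644×2185 + 11.91×2665 + 11.99×3029 + (z_c − 26.544)×3267
Column 2: 1.172×0 + 12.32×2894 + 13.43×ρ + (z_c − 1.172 − 25.75)×3267
The z_c×3267 term appears on both sides and cancels. Collect the known terms of each column as K = Σ(ρt)_known − 3267 × (depth of known layers): K_1 = 73835 − 3267×26.544 = −12884.248; K_2 = 35654.08 − 3267×(1.172 + 25.75) = −52300.094.
Balance: K_1 = K_2 + 13.43×ρ, so ρ = (K_1 − K_2)/13.43 = 39415.8/13.43 = 2930 kg/m³.

2930 kg/m³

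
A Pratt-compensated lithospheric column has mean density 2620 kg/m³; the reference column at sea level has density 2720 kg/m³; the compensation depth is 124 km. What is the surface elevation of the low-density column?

4.73 km

ρ_ref D = ρ (D + h) → h = D (ρ_ref − ρ)/ρ.
h = 124 km × (2720 − 2620)/2620 = 4.73 km.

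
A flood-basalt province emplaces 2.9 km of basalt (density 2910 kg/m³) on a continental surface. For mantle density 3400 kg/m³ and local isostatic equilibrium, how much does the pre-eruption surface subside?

2.48 km

Subaerial loading: s = t ρ_load / ρ_m.
s = 2.9 km × 2910/3400 = 2.48 km.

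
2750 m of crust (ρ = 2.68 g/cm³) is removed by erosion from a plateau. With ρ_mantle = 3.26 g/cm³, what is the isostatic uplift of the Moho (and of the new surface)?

Unloading: uplift u = e ρ_c/ρ_m = 2750 m × 2.68/3.26 = 2260 m.

2260 m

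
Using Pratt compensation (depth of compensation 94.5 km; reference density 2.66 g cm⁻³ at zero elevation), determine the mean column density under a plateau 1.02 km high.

2.63 g cm⁻³

Pratt balance: ρ_ref D = ρ (D + h).
ρ = ρ_ref D/(D + h) = 2.66 × 94.5 km/(94.5 km + 1.02 km) = 2.63 g cm⁻³.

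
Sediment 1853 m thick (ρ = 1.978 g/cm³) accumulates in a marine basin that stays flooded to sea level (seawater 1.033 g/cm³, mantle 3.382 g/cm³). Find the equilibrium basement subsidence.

745 m

Submarine loading: the sediment displaces seawater, and the subsidence is in turn flooded, so s (ρ_m − ρ_w) = t (ρ_sed − ρ_w).
s = 1853 m × (1.978 − 1.033) / (3.382 − 1.033) = 745 m.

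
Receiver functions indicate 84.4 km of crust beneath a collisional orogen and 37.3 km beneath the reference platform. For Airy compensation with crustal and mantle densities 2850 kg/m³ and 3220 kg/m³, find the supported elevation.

5.41 km

Excess crust Δ = 84.4 km − 37.3 km = 47.1 km, split between elevation h and root r with h + r = Δ.
Airy balance ρ_c h = (ρ_m − ρ_c) r gives r = h ρ_c/(ρ_m − ρ_c), so h (1 + ρ_c/(ρ_m − ρ_c)) = Δ, i.e. h = Δ (ρ_m − ρ_c)/ρ_m.
h = 47.1 km × 370/3220 = 5.41 km.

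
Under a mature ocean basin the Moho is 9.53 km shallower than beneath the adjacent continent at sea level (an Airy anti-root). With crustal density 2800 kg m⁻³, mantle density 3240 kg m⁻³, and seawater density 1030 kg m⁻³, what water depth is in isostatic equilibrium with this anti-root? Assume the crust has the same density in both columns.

Replacing a thickness d of crust by seawater at the top must be balanced by replacing crust with mantle at the base: d (ρ_c − ρ_w) = a (ρ_m − ρ_c).
d = a (ρ_m − ρ_c)/(ρ_c − ρ_w) = 9.53 km × 440/1770 = 2.37 km.

2.37 km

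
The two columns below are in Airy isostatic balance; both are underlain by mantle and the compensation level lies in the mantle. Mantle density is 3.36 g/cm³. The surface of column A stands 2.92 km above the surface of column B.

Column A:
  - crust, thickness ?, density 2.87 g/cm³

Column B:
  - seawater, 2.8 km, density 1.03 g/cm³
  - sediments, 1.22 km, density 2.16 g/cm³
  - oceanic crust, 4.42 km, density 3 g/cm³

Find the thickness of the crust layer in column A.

Take the compensation level at the base of the deeper column (depth z_c below the surface of column A) and equate Σ ρ_i t_i down to z_c; mantle fills any gap and the z_c terms cancel.
Column A: x×2.87 + (z_c − 0 − x)×3.36
Column B: 2.92×0 + 2.8×1.03 + 1.22×2.16 + 4.42×3 + (z_c − 2.92 − 8.44)×3.36
The z_c×3.36 term appears on both sides and cancels. Collect the known terms of each column as K = Σ(ρt)_known − 3.36 × (depth of known layers): K_A = 0 − 3.36×0 = 0; K_B = 18.7792 − 3.36×(2.92 + 8.44) = −19.3904.
Balance: K_A − x×(3.36 − 2.87) = K_B, so x = (K_A − K_B)/(3.36 − 2.87) = 19.3904/0.49 = 39.6 km.

39.6 km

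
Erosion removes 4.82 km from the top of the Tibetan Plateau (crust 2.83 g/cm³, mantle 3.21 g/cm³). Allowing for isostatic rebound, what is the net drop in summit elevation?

Rebound u = e ρ_c/ρ_m = 4.82 km × 2.83/3.21 = 4.249 km.
Net surface drop = e − u = 4.82 km − 4.249 km = e (ρ_m − ρ_c)/ρ_m = 0.571 km.

0.571 km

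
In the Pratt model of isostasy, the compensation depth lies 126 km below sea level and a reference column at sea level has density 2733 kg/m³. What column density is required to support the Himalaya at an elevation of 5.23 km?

2620 kg/m³

Pratt balance: ρ_ref D = ρ (D + h).
ρ = ρ_ref D/(D + h) = 2733 × 126 km/(126 km + 5.23 km) = 2620 kg/m³.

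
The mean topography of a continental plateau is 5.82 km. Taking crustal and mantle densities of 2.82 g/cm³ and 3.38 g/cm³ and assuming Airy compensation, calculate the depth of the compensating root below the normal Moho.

29.3 km

By Archimedes' principle applied to the lithosphere: the weight of the topography is balanced by the buoyancy of the root, ρ_c h = (ρ_m − ρ_c) r.
r = h · ρ_c / (ρ_m − ρ_c) = 5.82 km × 2.82 / (3.38 − 2.82) = 29.3 km.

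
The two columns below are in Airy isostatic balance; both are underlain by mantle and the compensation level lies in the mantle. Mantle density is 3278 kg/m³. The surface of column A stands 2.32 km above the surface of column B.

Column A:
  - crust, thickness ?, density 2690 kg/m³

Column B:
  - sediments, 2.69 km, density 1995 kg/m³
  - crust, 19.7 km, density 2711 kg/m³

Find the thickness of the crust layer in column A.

Take the compensation level at the base of the deeper column (depth z_c below the surface of column A) and equate Σ ρ_i t_i down to z_c; mantle fills any gap and the z_c terms cancel.
Column A: x×2690 + (z_c − 0 − x)×3278
Column B: 2.32×0 + 2.69×1995 + 19.7×2711 + (z_c − 2.32 − 22.39)×3278
The z_c×3278 term appears on both sides and cancels. Collect the known terms of each column as K = Σ(ρt)_known − 3278 × (depth of known layers): K_A = 0 − 3278×0 = 0; K_B = 58773.25 − 3278×(2.32 + 22.39) = −22226.13.
Balance: K_A − x×(3278 − 2690) = K_B, so x = (K_A − K_B)/(3278 − 2690) = 22226.1/588 = 37.8 km.

37.8 km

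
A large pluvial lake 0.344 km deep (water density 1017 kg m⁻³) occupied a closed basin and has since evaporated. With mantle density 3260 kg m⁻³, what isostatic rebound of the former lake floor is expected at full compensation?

u = d ρ_w/ρ_m = 0.344 km × 1017/3260 = 0.107 km.

0.107 km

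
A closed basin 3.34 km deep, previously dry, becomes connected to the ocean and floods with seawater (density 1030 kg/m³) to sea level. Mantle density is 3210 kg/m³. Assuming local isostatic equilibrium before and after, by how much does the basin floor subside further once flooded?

After flooding the water column is d + s deep. Its weight must equal the weight of mantle displaced by the extra subsidence s: (d + s) ρ_w = s ρ_m.
s = d ρ_w / (ρ_m − ρ_w) = 3.34 km × 1030/(3210 − 1030) = 1.58 km.

1.58 km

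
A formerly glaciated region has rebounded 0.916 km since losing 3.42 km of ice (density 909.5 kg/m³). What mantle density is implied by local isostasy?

3400 kg/m³

ρ_m = ρ_ice t / u = 909.5 × 3.42 km/0.916 km = 3400 kg/m³.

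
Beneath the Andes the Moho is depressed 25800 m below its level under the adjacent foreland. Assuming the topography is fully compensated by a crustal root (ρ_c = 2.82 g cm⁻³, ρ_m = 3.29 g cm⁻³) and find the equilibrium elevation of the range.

4300 m

Balancing pressure at the compensation depth: ρ_c h = (ρ_m − ρ_c) r.
h = r (ρ_m − ρ_c) / ρ_c = 25800 m × (3.29 − 2.82) / 2.82 = 4300 m.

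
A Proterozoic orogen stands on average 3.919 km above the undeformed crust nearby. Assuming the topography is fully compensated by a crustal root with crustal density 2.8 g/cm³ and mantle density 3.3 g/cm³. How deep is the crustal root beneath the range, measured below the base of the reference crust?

21.9 km

By Archimedes' principle applied to the lithosphere: the weight of the topography is balanced by the buoyancy of the root, ρ_c h = (ρ_m − ρ_c) r.
r = h · ρ_c / (ρ_m − ρ_c) = 3.919 km × 2.8 / (3.3 − 2.8) = 21.9 km.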